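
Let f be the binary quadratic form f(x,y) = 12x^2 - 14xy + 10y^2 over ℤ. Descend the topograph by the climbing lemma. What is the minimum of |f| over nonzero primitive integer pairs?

translate: b→10 (≡-14 mod 24), so (12,-14,10)→(12,10,8)
flip: (12,10,8)→(8,-10,12)
translate: b→6 (≡-10 mod 16), so (8,-10,12)→(8,6,10)
reduced (well bottom): (8,6,10) with a≤c, −a<b≤a
well minimum = a = 8

8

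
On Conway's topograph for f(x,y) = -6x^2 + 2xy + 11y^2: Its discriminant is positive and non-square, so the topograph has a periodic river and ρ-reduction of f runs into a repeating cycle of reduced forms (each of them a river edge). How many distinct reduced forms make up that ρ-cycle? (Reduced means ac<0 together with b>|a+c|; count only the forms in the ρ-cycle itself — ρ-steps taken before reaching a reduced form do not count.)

D = 268, ⌊√D⌋ = 16
descent: ρ → (11,-2,-6)
descent: ρ → (-6,14,3)  [lands on river]
river: ρ → (3,16,-1)
river: ρ → (-1,16,3)
river: ρ → (3,14,-6)
river: ρ → (-6,10,7)
river: ρ → (7,4,-9)
river: ρ → (-9,14,2)
river: ρ → (2,14,-9)
river: ρ → (-9,4,7)
river: ρ → (7,10,-6)
ρ-cycle length = 10 (tail of 2 descent steps not counted)

10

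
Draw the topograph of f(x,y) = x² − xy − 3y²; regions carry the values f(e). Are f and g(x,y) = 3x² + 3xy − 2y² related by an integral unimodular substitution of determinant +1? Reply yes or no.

D₁ = 13, D₂ = 33
discriminants differ ⇒ not SL₂(ℤ)-equivalent

no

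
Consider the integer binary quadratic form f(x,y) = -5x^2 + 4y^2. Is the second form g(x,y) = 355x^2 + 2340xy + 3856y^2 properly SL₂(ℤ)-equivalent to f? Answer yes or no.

D₁ = 80, D₂ = 80
river cycle of f (length 2): (4, 8, -1), (-1, 8, 4)
river cycle of g (length 2): (4, 8, -1), (-1, 8, 4)
cycles coincide ⇒ equivalent

yes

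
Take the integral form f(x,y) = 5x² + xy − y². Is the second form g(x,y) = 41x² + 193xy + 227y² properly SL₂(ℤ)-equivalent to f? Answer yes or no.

D₁ = 21, D₂ = 21
river cycle of f (length 2): (-1, 3, 3), (3, 3, -1)
river cycle of g (length 2): (-1, 3, 3), (3, 3, -1)
cycles coincide ⇒ equivalent

yes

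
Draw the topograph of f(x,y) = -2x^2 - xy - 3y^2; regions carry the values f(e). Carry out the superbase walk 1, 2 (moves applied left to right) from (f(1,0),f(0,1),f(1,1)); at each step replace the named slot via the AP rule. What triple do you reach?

start (-2,-3,-6) = (f(1,0),f(0,1),f(1,1))
replace slot 1: 2·((-3)+(-6)) − (-2) = -16 → (-16,-3,-6)
replace slot 2: 2·((-16)+(-6)) − (-3) = -41 → (-16,-41,-6)

-16,-41,-6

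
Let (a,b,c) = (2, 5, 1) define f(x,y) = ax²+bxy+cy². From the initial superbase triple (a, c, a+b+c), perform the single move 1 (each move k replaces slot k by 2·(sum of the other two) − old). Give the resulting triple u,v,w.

start (2,1,8) = (f(1,0),f(0,1),f(1,1))
replace slot 1: 2·(1+8) − 2 = 16 → (16,1,8)

16,1,8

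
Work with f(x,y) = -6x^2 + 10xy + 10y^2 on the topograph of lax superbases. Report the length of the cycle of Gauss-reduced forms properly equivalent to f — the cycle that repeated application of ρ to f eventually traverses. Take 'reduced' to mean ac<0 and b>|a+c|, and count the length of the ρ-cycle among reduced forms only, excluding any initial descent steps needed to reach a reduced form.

D = 340, ⌊√D⌋ = 18
river: ρ → (10,10,-6)
river: ρ → (-6,14,6)
river: ρ → (6,10,-10)
river: ρ → (-10,10,6)
river: ρ → (6,14,-6)
river: ρ → (-6,10,10)
ρ-cycle length = 6 (tail of 0 descent steps not counted)

6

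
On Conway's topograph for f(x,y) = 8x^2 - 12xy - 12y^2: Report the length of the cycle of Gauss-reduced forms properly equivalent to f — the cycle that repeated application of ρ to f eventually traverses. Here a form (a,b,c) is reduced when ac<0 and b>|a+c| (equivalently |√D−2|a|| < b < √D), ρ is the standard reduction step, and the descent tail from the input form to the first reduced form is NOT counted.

D = 528, ⌊√D⌋ = 22
descent: ρ → (-12,12,8)  [lands on river]
river: ρ → (8,20,-4)
river: ρ → (-4,20,8)
river: ρ → (8,12,-12)
ρ-cycle length = 4 (tail of 1 descent step not counted)

4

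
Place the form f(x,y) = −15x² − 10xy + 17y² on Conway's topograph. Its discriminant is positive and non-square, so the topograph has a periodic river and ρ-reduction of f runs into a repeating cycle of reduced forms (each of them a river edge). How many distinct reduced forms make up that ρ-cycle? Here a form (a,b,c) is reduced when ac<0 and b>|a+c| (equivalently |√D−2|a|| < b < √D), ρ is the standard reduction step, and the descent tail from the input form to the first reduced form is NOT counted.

D = 1120, ⌊√D⌋ = 33
descent: ρ → (17,10,-15)  [lands on river]
river: ρ → (-15,20,12)
river: ρ → (12,28,-7)
river: ρ → (-7,28,12)
river: ρ → (12,20,-15)
river: ρ → (-15,10,17)
river: ρ → (17,24,-8)
river: ρ → (-8,24,17)
ρ-cycle length = 8 (tail of 1 descent step not counted)

8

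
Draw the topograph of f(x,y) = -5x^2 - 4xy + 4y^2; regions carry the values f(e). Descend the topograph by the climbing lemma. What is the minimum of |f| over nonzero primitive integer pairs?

descent: ρ → (4,4,-5)  [lands on river]
river: ρ → (-5,6,3)
river: ρ → (3,6,-5)
river: ρ → (-5,4,4)
closes: descent 1, river 4
min |a| on river = 3

3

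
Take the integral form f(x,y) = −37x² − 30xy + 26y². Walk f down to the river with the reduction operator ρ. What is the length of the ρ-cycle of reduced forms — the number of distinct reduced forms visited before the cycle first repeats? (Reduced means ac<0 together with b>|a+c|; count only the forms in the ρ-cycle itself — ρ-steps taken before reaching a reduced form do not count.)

D = 4748, ⌊√D⌋ = 68
descent: ρ → (26,30,-37)  [lands on river]
river: ρ → (-37,44,19)
river: ρ → (19,32,-49)
river: ρ → (-49,66,2)
river: ρ → (2,66,-49)
river: ρ → (-49,32,19)
river: ρ → (19,44,-37)
river: ρ → (-37,30,26)
river: ρ → (26,22,-41)
river: ρ → (-41,60,7)
river: ρ → (7,66,-14)
river: ρ → (-14,46,47)
river: ρ → (47,48,-13)
river: ρ → (-13,56,31)
river: ρ → (31,68,-1)
river: ρ → (-1,68,31)
river: ρ → (31,56,-13)
river: ρ → (-13,48,47)
river: ρ → (47,46,-14)
river: ρ → (-14,66,7)
river: ρ → (7,60,-41)
river: ρ → (-41,22,26)
ρ-cycle length = 22 (tail of 1 descent step not counted)

22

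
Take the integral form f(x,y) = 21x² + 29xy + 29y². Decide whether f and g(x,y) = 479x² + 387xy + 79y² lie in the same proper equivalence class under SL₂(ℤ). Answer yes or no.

D₁ = -1595, D₂ = -1595
f: translate: b→-13 (≡29 mod 42), so (21,29,29)→(21,-13,21)
f: flip: (21,-13,21)→(21,13,21)
f: reduced (well bottom): (21,13,21) with a≤c, −a<b≤a
g: flip: (479,387,79)→(79,-387,479)
g: translate: b→-71 (≡-387 mod 158), so (79,-387,479)→(79,-71,21)
g: flip: (79,-71,21)→(21,71,79)
g: translate: b→-13 (≡71 mod 42), so (21,71,79)→(21,-13,21)
g: flip: (21,-13,21)→(21,13,21)
g: reduced (well bottom): (21,13,21) with a≤c, −a<b≤a
reduced forms (21, 13, 21) vs (21, 13, 21) ⇒ equivalent

yes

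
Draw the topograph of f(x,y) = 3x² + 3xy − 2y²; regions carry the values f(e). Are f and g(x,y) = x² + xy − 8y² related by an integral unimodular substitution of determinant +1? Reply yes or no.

D₁ = 33, D₂ = 33
river cycle of f (length 4): (-2, 5, 1), (1, 5, -2), (-2, 3, 3), (3, 3, -2)
river cycle of g (length 4): (1, 5, -2), (-2, 3, 3), (3, 3, -2), (-2, 5, 1)
cycles coincide ⇒ equivalent

yes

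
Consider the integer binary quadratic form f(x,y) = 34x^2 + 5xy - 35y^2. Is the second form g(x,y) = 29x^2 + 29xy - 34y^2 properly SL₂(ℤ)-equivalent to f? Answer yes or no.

D₁ = 4785, D₂ = 4785
river cycle of f (length 18): (-35, 65, 4), (4, 63, -51), (-51, 39, 16), (16, 57, -24), (-24, 39, 34), (34, 29, -29), (-29, 29, 34), (34, 39, -24), (-24, 57, 16), (16, 39, -51), … (8 more)
river cycle of g (length 18): (-34, 39, 24), (24, 57, -16), (-16, 39, 51), (51, 63, -4), (-4, 65, 35), (35, 5, -34), (-34, 63, 6), (6, 69, -1), (-1, 69, 6), (6, 63, -34), … (8 more)
cycles differ ⇒ inequivalent

no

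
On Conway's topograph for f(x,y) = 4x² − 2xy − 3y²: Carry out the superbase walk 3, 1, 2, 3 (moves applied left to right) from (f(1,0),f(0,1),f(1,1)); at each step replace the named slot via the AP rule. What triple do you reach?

start (4,-3,-1) = (f(1,0),f(0,1),f(1,1))
replace slot 3: 2·(4+(-3)) − (-1) = 3 → (4,-3,3)
replace slot 1: 2·((-3)+3) − 4 = -4 → (-4,-3,3)
replace slot 2: 2·((-4)+3) − (-3) = 1 → (-4,1,3)
replace slot 3: 2·((-4)+1) − 3 = -9 → (-4,1,-9)

-4,1,-9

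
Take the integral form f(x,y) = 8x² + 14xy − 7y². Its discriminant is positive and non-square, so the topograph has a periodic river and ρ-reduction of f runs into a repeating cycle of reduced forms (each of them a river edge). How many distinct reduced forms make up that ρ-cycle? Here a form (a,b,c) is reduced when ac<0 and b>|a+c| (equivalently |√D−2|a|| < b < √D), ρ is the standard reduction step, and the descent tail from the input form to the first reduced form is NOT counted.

D = 420, ⌊√D⌋ = 20
river: ρ → (-7,14,8)
river: ρ → (8,18,-3)
river: ρ → (-3,18,8)
river: ρ → (8,14,-7)
ρ-cycle length = 4 (tail of 0 descent steps not counted)

4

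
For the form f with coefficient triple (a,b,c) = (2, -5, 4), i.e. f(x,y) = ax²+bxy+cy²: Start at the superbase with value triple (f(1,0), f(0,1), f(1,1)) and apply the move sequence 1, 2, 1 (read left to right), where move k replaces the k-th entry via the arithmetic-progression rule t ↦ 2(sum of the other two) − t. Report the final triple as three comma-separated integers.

start (2,4,1) = (f(1,0),f(0,1),f(1,1))
replace slot 1: 2·(4+1) − 2 = 8 → (8,4,1)
replace slot 2: 2·(8+1) − 4 = 14 → (8,14,1)
replace slot 1: 2·(14+1) − 8 = 22 → (22,14,1)

22,14,1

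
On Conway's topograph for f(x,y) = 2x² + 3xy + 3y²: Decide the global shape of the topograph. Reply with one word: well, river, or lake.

D = b²−4ac = 3² − 4·2·3 = -15
D < 0 ⇒ definite ⇒ every region one sign ⇒ single well

well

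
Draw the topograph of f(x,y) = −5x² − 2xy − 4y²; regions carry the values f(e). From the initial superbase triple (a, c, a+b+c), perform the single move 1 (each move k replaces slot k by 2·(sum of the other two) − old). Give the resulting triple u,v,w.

start (-5,-4,-11) = (f(1,0),f(0,1),f(1,1))
replace slot 1: 2·((-4)+(-11)) − (-5) = -25 → (-25,-4,-11)

-25,-4,-11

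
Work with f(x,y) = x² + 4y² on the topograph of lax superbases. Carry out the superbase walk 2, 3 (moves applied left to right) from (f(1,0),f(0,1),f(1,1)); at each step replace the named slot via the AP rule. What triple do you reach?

start (1,4,5) = (f(1,0),f(0,1),f(1,1))
replace slot 2: 2·(1+5) − 4 = 8 → (1,8,5)
replace slot 3: 2·(1+8) − 5 = 13 → (1,8,13)

1,8,13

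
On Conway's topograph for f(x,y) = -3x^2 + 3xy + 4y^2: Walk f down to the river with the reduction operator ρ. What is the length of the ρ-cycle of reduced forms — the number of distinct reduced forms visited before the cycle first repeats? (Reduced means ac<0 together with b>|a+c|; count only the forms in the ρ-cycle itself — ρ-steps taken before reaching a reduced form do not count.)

D = 57, ⌊√D⌋ = 7
river: ρ → (4,5,-2)
river: ρ → (-2,7,1)
river: ρ → (1,7,-2)
river: ρ → (-2,5,4)
river: ρ → (4,3,-3)
river: ρ → (-3,3,4)
ρ-cycle length = 6 (tail of 0 descent steps not counted)

6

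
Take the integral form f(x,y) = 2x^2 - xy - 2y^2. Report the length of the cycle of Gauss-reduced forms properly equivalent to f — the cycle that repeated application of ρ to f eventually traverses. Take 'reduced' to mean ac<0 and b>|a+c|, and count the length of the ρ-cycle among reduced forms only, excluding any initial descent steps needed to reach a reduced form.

D = 17, ⌊√D⌋ = 4
descent: ρ → (-2,1,2)  [lands on river]
river: ρ → (2,3,-1)
river: ρ → (-1,3,2)
river: ρ → (2,1,-2)
river: ρ → (-2,3,1)
river: ρ → (1,3,-2)
ρ-cycle length = 6 (tail of 1 descent step not counted)

6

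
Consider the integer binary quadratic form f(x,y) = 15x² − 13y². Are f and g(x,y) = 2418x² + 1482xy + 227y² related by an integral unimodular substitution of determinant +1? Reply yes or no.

D₁ = 780, D₂ = 780
river cycle of f (length 2): (-13, 26, 2), (2, 26, -13)
river cycle of g (length 2): (-13, 26, 2), (2, 26, -13)
cycles coincide ⇒ equivalent

yes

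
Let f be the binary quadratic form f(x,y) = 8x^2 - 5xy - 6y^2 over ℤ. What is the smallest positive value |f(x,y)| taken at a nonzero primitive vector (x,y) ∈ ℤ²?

descent: ρ → (-6,5,8)  [lands on river]
river: ρ → (8,11,-3)
river: ρ → (-3,13,4)
river: ρ → (4,11,-6)
river: ρ → (-6,13,2)
river: ρ → (2,11,-12)
river: ρ → (-12,13,1)
river: ρ → (1,13,-12)
river: ρ → (-12,11,2)
river: ρ → (2,13,-6)
river: ρ → (-6,11,4)
river: ρ → (4,13,-3)
river: ρ → (-3,11,8)
river: ρ → (8,5,-6)
river: ρ → (-6,7,7)
river: ρ → (7,7,-6)
closes: descent 1, river 16
min |a| on river = 1

1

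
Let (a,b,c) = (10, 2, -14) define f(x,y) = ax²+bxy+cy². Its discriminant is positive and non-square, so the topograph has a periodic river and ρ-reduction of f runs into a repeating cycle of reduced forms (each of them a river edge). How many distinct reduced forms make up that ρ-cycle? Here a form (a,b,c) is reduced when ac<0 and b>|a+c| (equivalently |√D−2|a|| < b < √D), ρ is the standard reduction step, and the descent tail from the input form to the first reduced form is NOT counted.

D = 564, ⌊√D⌋ = 23
descent: ρ → (-14,-2,10)
descent: ρ → (10,22,-2)  [lands on river]
river: ρ → (-2,22,10)
river: ρ → (10,18,-6)
river: ρ → (-6,18,10)
ρ-cycle length = 4 (tail of 2 descent steps not counted)

4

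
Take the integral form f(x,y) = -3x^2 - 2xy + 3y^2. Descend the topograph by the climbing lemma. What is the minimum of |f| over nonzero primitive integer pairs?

descent: ρ → (3,2,-3)  [lands on river]
river: ρ → (-3,4,2)
river: ρ → (2,4,-3)
river: ρ → (-3,2,3)
river: ρ → (3,4,-2)
river: ρ → (-2,4,3)
closes: descent 1, river 6
min |a| on river = 2

2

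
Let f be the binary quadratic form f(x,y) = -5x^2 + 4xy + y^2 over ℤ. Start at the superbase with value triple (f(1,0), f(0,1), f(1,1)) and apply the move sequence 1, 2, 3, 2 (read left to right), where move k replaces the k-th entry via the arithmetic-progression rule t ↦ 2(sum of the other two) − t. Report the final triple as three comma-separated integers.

start (-5,1,0) = (f(1,0),f(0,1),f(1,1))
replace slot 1: 2·(1+0) − (-5) = 7 → (7,1,0)
replace slot 2: 2·(7+0) − 1 = 13 → (7,13,0)
replace slot 3: 2·(7+13) − 0 = 40 → (7,13,40)
replace slot 2: 2·(7+40) − 13 = 81 → (7,81,40)

7,81,40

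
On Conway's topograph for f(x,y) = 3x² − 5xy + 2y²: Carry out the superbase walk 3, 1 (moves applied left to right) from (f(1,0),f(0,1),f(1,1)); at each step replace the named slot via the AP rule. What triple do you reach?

start (3,2,0) = (f(1,0),f(0,1),f(1,1))
replace slot 3: 2·(3+2) − 0 = 10 → (3,2,10)
replace slot 1: 2·(2+10) − 3 = 21 → (21,2,10)

21,2,10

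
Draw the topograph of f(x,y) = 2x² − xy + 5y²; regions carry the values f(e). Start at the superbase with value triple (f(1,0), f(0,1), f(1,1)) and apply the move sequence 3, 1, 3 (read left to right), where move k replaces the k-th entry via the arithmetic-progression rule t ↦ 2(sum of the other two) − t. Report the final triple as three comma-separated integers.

start (2,5,6) = (f(1,0),f(0,1),f(1,1))
replace slot 3: 2·(2+5) − 6 = 8 → (2,5,8)
replace slot 1: 2·(5+8) − 2 = 24 → (24,5,8)
replace slot 3: 2·(24+5) − 8 = 50 → (24,5,50)

24,5,50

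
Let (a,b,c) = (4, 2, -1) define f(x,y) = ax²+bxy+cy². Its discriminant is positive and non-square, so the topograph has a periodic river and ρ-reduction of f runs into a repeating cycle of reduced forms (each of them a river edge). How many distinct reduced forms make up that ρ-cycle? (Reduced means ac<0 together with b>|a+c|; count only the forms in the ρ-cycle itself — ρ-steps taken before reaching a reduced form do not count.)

D = 20, ⌊√D⌋ = 4
descent: ρ → (-1,4,1)  [lands on river]
river: ρ → (1,4,-1)
ρ-cycle length = 2 (tail of 1 descent step not counted)

2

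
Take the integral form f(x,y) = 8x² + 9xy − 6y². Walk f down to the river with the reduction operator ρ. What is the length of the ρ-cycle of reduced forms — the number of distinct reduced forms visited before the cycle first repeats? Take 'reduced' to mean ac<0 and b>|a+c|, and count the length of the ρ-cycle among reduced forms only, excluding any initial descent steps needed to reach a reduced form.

D = 273, ⌊√D⌋ = 16
river: ρ → (-6,15,2)
river: ρ → (2,13,-13)
river: ρ → (-13,13,2)
river: ρ → (2,15,-6)
river: ρ → (-6,9,8)
river: ρ → (8,7,-7)
river: ρ → (-7,7,8)
river: ρ → (8,9,-6)
ρ-cycle length = 8 (tail of 0 descent steps not counted)

8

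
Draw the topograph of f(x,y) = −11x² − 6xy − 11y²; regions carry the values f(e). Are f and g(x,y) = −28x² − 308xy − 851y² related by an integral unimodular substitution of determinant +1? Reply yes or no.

D₁ = -448, D₂ = -448
f is negative-definite; reduce −f:
−f: reduced (well bottom): (11,6,11) with a≤c, −a<b≤a
flip sign back: reduced form of f is (-11,-6,-11)
g is negative-definite; reduce −g:
−g: translate: b→28 (≡308 mod 56), so (28,308,851)→(28,28,11)
−g: flip: (28,28,11)→(11,-28,28)
−g: translate: b→-6 (≡-28 mod 22), so (11,-28,28)→(11,-6,11)
−g: flip: (11,-6,11)→(11,6,11)
−g: reduced (well bottom): (11,6,11) with a≤c, −a<b≤a
flip sign back: reduced form of g is (-11,-6,-11)
reduced forms (-11, -6, -11) vs (-11, -6, -11) ⇒ equivalent

yes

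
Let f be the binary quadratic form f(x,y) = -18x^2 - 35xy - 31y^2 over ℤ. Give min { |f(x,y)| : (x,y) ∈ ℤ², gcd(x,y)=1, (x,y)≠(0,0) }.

translate: b→-1 (≡35 mod 36), so (18,35,31)→(18,-1,14)
flip: (18,-1,14)→(14,1,18)
reduced (well bottom): (14,1,18) with a≤c, −a<b≤a
well minimum |f| = |-14| = 14 (negative-definite)

14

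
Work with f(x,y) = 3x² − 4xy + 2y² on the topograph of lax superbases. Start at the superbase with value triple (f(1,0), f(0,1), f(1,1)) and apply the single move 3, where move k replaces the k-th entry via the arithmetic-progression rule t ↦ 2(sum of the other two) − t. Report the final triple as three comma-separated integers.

start (3,2,1) = (f(1,0),f(0,1),f(1,1))
replace slot 3: 2·(3+2) − 1 = 9 → (3,2,9)

3,2,9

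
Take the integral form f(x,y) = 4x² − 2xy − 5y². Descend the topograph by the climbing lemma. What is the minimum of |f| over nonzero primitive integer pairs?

descent: ρ → (-5,2,4)  [lands on river]
river: ρ → (4,6,-3)
river: ρ → (-3,6,4)
river: ρ → (4,2,-5)
river: ρ → (-5,8,1)
river: ρ → (1,8,-5)
closes: descent 1, river 6
min |a| on river = 1

1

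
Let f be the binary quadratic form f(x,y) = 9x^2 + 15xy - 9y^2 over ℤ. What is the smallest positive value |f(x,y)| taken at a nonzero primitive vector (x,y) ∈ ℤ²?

river: ρ → (-9,21,3)
river: ρ → (3,21,-9)
river: ρ → (-9,15,9)
river: ρ → (9,21,-3)
river: ρ → (-3,21,9)
river: ρ → (9,15,-9)
closes: descent 0, river 6
min |a| on river = 3

3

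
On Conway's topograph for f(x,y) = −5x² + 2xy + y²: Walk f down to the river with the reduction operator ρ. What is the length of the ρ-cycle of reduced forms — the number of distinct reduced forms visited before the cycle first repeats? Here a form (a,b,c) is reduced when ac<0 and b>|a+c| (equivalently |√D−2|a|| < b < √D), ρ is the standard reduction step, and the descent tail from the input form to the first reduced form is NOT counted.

D = 24, ⌊√D⌋ = 4
descent: ρ → (1,4,-2)  [lands on river]
river: ρ → (-2,4,1)
ρ-cycle length = 2 (tail of 1 descent step not counted)

2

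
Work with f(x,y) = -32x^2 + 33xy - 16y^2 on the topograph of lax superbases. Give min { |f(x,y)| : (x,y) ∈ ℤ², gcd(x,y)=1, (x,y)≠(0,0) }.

translate: b→31 (≡-33 mod 64), so (32,-33,16)→(32,31,15)
flip: (32,31,15)→(15,-31,32)
translate: b→-1 (≡-31 mod 30), so (15,-31,32)→(15,-1,16)
reduced (well bottom): (15,-1,16) with a≤c, −a<b≤a
well minimum |f| = |-15| = 15 (negative-definite)

15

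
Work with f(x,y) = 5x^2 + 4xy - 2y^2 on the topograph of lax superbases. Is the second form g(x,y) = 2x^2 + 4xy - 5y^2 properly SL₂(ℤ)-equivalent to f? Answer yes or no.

D₁ = 56, D₂ = 56
river cycle of f (length 4): (-2, 4, 5), (5, 6, -1), (-1, 6, 5), (5, 4, -2)
river cycle of g (length 4): (-5, 6, 1), (1, 6, -5), (-5, 4, 2), (2, 4, -5)
cycles differ ⇒ inequivalent

no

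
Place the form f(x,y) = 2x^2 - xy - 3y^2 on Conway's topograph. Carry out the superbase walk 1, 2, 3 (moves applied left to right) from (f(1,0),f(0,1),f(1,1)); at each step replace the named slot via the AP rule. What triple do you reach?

start (2,-3,-2) = (f(1,0),f(0,1),f(1,1))
replace slot 1: 2·((-3)+(-2)) − 2 = -12 → (-12,-3,-2)
replace slot 2: 2·((-12)+(-2)) − (-3) = -25 → (-12,-25,-2)
replace slot 3: 2·((-12)+(-25)) − (-2) = -72 → (-12,-25,-72)

-12,-25,-72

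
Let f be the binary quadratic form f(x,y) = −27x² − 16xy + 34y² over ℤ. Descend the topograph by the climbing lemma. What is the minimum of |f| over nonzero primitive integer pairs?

descent: ρ → (34,16,-27)  [lands on river]
river: ρ → (-27,38,23)
river: ρ → (23,54,-11)
river: ρ → (-11,56,18)
river: ρ → (18,52,-17)
river: ρ → (-17,50,21)
river: ρ → (21,34,-33)
river: ρ → (-33,32,22)
river: ρ → (22,56,-9)
river: ρ → (-9,52,34)
closes: descent 1, river 10
min |a| on river = 9

9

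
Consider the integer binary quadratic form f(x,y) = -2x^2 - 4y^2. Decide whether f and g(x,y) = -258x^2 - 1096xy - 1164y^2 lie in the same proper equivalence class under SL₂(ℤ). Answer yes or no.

D₁ = -32, D₂ = -32
f is negative-definite; reduce −f:
−f: reduced (well bottom): (2,0,4) with a≤c, −a<b≤a
flip sign back: reduced form of f is (-2,0,-4)
g is negative-definite; reduce −g:
−g: translate: b→64 (≡1096 mod 516), so (258,1096,1164)→(258,64,4)
−g: flip: (258,64,4)→(4,-64,258)
−g: translate: b→0 (≡-64 mod 8), so (4,-64,258)→(4,0,2)
−g: flip: (4,0,2)→(2,0,4)
−g: reduced (well bottom): (2,0,4) with a≤c, −a<b≤a
flip sign back: reduced form of g is (-2,0,-4)
reduced forms (-2, 0, -4) vs (-2, 0, -4) ⇒ equivalent

yes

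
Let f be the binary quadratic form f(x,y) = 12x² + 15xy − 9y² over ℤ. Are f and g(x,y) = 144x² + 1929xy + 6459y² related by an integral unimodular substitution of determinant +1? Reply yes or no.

D₁ = 657, D₂ = 657
river cycle of f (length 18): (-9, 21, 6), (6, 15, -18), (-18, 21, 3), (3, 21, -18), (-18, 15, 6), (6, 21, -9), (-9, 15, 12), (12, 9, -12), (-12, 15, 9), (9, 21, -6), … (8 more)
river cycle of g (length 18): (12, 15, -9), (-9, 21, 6), (6, 15, -18), (-18, 21, 3), (3, 21, -18), (-18, 15, 6), (6, 21, -9), (-9, 15, 12), (12, 9, -12), (-12, 15, 9), … (8 more)
cycles coincide ⇒ equivalent

yes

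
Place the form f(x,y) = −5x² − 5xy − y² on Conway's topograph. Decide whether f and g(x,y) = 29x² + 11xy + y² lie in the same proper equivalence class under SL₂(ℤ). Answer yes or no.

D₁ = 5, D₂ = 5
river cycle of f (length 2): (-1, 1, 1), (1, 1, -1)
river cycle of g (length 2): (1, 1, -1), (-1, 1, 1)
cycles coincide ⇒ equivalent

yes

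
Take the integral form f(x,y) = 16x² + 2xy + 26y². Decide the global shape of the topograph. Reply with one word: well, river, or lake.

D = b²−4ac = 2² − 4·16·26 = -1660
D < 0 ⇒ definite ⇒ every region one sign ⇒ single well

well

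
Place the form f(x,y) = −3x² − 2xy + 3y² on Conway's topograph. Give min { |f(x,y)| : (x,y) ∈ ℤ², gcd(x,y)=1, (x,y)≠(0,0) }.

descent: ρ → (3,2,-3)  [lands on river]
river: ρ → (-3,4,2)
river: ρ → (2,4,-3)
river: ρ → (-3,2,3)
river: ρ → (3,4,-2)
river: ρ → (-2,4,3)
closes: descent 1, river 6
min |a| on river = 2

2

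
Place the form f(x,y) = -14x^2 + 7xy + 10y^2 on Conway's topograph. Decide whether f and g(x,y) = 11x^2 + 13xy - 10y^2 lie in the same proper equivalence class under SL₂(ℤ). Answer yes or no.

D₁ = 609, D₂ = 609
river cycle of f (length 16): (10, 13, -11), (-11, 9, 12), (12, 15, -8), (-8, 17, 10), (10, 23, -2), (-2, 21, 21), (21, 21, -2), (-2, 23, 10), (10, 17, -8), (-8, 15, 12), … (6 more)
river cycle of g (length 16): (-10, 7, 14), (14, 21, -3), (-3, 21, 14), (14, 7, -10), (-10, 13, 11), (11, 9, -12), (-12, 15, 8), (8, 17, -10), (-10, 23, 2), (2, 21, -21), … (6 more)
cycles differ ⇒ inequivalent

no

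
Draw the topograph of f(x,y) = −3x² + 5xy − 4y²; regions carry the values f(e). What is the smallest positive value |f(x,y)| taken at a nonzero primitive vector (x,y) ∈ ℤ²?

translate: b→1 (≡-5 mod 6), so (3,-5,4)→(3,1,2)
flip: (3,1,2)→(2,-1,3)
reduced (well bottom): (2,-1,3) with a≤c, −a<b≤a
well minimum |f| = |-2| = 2 (negative-definite)

2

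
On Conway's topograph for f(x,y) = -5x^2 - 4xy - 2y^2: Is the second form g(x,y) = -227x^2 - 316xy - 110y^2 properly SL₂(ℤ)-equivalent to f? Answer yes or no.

D₁ = -24, D₂ = -24
f is negative-definite; reduce −f:
−f: flip: (5,4,2)→(2,-4,5)
−f: translate: b→0 (≡-4 mod 4), so (2,-4,5)→(2,0,3)
−f: reduced (well bottom): (2,0,3) with a≤c, −a<b≤a
flip sign back: reduced form of f is (-2,0,-3)
g is negative-definite; reduce −g:
−g: translate: b→-138 (≡316 mod 454), so (227,316,110)→(227,-138,21)
−g: flip: (227,-138,21)→(21,138,227)
−g: translate: b→12 (≡138 mod 42), so (21,138,227)→(21,12,2)
−g: flip: (21,12,2)→(2,-12,21)
−g: translate: b→0 (≡-12 mod 4), so (2,-12,21)→(2,0,3)
−g: reduced (well bottom): (2,0,3) with a≤c, −a<b≤a
flip sign back: reduced form of g is (-2,0,-3)
reduced forms (-2, 0, -3) vs (-2, 0, -3) ⇒ equivalent

yes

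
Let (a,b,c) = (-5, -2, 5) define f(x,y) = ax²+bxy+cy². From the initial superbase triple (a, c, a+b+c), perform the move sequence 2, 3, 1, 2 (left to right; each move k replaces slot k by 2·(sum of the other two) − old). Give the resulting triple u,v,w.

start (-5,5,-2) = (f(1,0),f(0,1),f(1,1))
replace slot 2: 2·((-5)+(-2)) − 5 = -19 → (-5,-19,-2)
replace slot 3: 2·((-5)+(-19)) − (-2) = -46 → (-5,-19,-46)
replace slot 1: 2·((-19)+(-46)) − (-5) = -125 → (-125,-19,-46)
replace slot 2: 2·((-125)+(-46)) − (-19) = -323 → (-125,-323,-46)

-125,-323,-46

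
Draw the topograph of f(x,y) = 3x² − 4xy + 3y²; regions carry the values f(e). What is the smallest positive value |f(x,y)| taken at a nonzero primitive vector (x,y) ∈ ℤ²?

translate: b→2 (≡-4 mod 6), so (3,-4,3)→(3,2,2)
flip: (3,2,2)→(2,-2,3)
translate: b→2 (≡-2 mod 4), so (2,-2,3)→(2,2,3)
reduced (well bottom): (2,2,3) with a≤c, −a<b≤a
well minimum = a = 2

2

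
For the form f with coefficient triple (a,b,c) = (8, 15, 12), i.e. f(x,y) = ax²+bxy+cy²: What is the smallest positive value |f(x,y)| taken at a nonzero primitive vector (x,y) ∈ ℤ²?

translate: b→-1 (≡15 mod 16), so (8,15,12)→(8,-1,5)
flip: (8,-1,5)→(5,1,8)
reduced (well bottom): (5,1,8) with a≤c, −a<b≤a
well minimum = a = 5

5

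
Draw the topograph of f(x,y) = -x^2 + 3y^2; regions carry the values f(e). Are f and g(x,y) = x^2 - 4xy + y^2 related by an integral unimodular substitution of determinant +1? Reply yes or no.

D₁ = 12, D₂ = 12
river cycle of f (length 2): (-1, 2, 2), (2, 2, -1)
river cycle of g (length 2): (1, 2, -2), (-2, 2, 1)
cycles differ ⇒ inequivalent

no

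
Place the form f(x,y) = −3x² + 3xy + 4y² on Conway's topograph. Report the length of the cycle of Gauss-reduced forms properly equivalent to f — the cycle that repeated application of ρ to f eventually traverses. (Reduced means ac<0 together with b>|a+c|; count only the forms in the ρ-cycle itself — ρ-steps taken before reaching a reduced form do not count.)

D = 57, ⌊√D⌋ = 7
river: ρ → (4,5,-2)
river: ρ → (-2,7,1)
river: ρ → (1,7,-2)
river: ρ → (-2,5,4)
river: ρ → (4,3,-3)
river: ρ → (-3,3,4)
ρ-cycle length = 6 (tail of 0 descent steps not counted)

6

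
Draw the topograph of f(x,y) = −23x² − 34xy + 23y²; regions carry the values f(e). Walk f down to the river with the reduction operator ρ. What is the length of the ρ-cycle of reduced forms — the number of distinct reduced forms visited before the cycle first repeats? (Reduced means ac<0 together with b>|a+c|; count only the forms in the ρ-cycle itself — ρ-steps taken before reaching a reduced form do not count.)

D = 3272, ⌊√D⌋ = 57
descent: ρ → (23,34,-23)  [lands on river]
river: ρ → (-23,12,34)
river: ρ → (34,56,-1)
river: ρ → (-1,56,34)
river: ρ → (34,12,-23)
river: ρ → (-23,34,23)
river: ρ → (23,12,-34)
river: ρ → (-34,56,1)
river: ρ → (1,56,-34)
river: ρ → (-34,12,23)
ρ-cycle length = 10 (tail of 1 descent step not counted)

10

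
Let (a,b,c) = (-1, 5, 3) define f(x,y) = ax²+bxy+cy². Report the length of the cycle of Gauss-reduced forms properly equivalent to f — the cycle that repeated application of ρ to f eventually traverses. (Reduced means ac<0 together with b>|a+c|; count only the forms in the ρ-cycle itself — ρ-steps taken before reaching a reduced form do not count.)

D = 37, ⌊√D⌋ = 6
river: ρ → (3,1,-3)
river: ρ → (-3,5,1)
river: ρ → (1,5,-3)
river: ρ → (-3,1,3)
river: ρ → (3,5,-1)
river: ρ → (-1,5,3)
ρ-cycle length = 6 (tail of 0 descent steps not counted)

6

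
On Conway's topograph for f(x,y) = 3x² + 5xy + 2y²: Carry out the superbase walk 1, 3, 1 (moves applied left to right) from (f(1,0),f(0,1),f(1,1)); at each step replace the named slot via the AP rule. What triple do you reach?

start (3,2,10) = (f(1,0),f(0,1),f(1,1))
replace slot 1: 2·(2+10) − 3 = 21 → (21,2,10)
replace slot 3: 2·(21+2) − 10 = 36 → (21,2,36)
replace slot 1: 2·(2+36) − 21 = 55 → (55,2,36)

55,2,36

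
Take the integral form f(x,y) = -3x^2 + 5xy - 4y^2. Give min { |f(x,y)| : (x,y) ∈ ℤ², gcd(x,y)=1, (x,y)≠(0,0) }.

translate: b→1 (≡-5 mod 6), so (3,-5,4)→(3,1,2)
flip: (3,1,2)→(2,-1,3)
reduced (well bottom): (2,-1,3) with a≤c, −a<b≤a
well minimum |f| = |-2| = 2 (negative-definite)

2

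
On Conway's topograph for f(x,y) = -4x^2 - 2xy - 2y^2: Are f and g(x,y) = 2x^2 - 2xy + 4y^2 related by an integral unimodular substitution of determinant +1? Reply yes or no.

D₁ = -28, D₂ = -28
f is negative-definite; reduce −f:
−f: flip: (4,2,2)→(2,-2,4)
−f: translate: b→2 (≡-2 mod 4), so (2,-2,4)→(2,2,4)
−f: reduced (well bottom): (2,2,4) with a≤c, −a<b≤a
flip sign back: reduced form of f is (-2,-2,-4)
g: translate: b→2 (≡-2 mod 4), so (2,-2,4)→(2,2,4)
g: reduced (well bottom): (2,2,4) with a≤c, −a<b≤a
reduced forms (-2, -2, -4) vs (2, 2, 4) ⇒ inequivalent

no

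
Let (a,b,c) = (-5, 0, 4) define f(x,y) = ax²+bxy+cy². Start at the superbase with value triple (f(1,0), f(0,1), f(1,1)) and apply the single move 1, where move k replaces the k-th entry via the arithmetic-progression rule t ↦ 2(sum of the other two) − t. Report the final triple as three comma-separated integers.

start (-5,4,-1) = (f(1,0),f(0,1),f(1,1))
replace slot 1: 2·(4+(-1)) − (-5) = 11 → (11,4,-1)

11,4,-1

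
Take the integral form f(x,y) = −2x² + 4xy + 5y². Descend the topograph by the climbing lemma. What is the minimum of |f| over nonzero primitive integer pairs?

river: ρ → (5,6,-1)
river: ρ → (-1,6,5)
river: ρ → (5,4,-2)
river: ρ → (-2,4,5)
closes: descent 0, river 4
min |a| on river = 1

1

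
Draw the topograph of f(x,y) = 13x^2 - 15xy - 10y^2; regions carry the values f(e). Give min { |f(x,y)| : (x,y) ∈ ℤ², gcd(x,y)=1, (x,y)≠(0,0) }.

descent: ρ → (-10,15,13)  [lands on river]
river: ρ → (13,11,-12)
river: ρ → (-12,13,12)
river: ρ → (12,11,-13)
river: ρ → (-13,15,10)
river: ρ → (10,25,-3)
river: ρ → (-3,23,18)
river: ρ → (18,13,-8)
river: ρ → (-8,19,12)
river: ρ → (12,5,-15)
river: ρ → (-15,25,2)
river: ρ → (2,27,-2)
river: ρ → (-2,25,15)
river: ρ → (15,5,-12)
river: ρ → (-12,19,8)
river: ρ → (8,13,-18)
river: ρ → (-18,23,3)
river: ρ → (3,25,-10)
closes: descent 1, river 18
min |a| on river = 2

2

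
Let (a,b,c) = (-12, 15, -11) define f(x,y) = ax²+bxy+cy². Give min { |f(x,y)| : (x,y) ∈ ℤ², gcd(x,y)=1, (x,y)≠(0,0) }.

translate: b→9 (≡-15 mod 24), so (12,-15,11)→(12,9,8)
flip: (12,9,8)→(8,-9,12)
translate: b→7 (≡-9 mod 16), so (8,-9,12)→(8,7,11)
reduced (well bottom): (8,7,11) with a≤c, −a<b≤a
well minimum |f| = |-8| = 8 (negative-definite)

8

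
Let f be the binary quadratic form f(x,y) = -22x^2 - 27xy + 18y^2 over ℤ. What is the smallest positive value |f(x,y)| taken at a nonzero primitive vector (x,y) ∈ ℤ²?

descent: ρ → (18,27,-22)  [lands on river]
river: ρ → (-22,17,23)
river: ρ → (23,29,-16)
river: ρ → (-16,35,17)
river: ρ → (17,33,-18)
river: ρ → (-18,39,11)
river: ρ → (11,27,-36)
river: ρ → (-36,45,2)
river: ρ → (2,47,-13)
river: ρ → (-13,31,26)
river: ρ → (26,21,-18)
river: ρ → (-18,15,29)
river: ρ → (29,43,-4)
river: ρ → (-4,45,18)
closes: descent 1, river 14
min |a| on river = 2

2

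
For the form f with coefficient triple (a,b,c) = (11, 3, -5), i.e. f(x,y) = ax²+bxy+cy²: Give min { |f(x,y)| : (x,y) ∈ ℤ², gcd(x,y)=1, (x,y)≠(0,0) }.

descent: ρ → (-5,7,9)  [lands on river]
river: ρ → (9,11,-3)
river: ρ → (-3,13,5)
river: ρ → (5,7,-9)
river: ρ → (-9,11,3)
river: ρ → (3,13,-5)
closes: descent 1, river 6
min |a| on river = 3

3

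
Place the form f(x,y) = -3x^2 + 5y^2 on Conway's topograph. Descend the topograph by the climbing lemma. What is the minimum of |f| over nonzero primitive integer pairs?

descent: ρ → (5,0,-3)
descent: ρ → (-3,6,2)  [lands on river]
river: ρ → (2,6,-3)
closes: descent 2, river 2
min |a| on river = 2

2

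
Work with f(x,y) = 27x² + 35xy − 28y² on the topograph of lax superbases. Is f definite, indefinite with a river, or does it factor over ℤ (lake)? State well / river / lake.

D = b²−4ac = 35² − 4·27·(-28) = 4249
D > 0 non-square ⇒ indefinite ⇒ periodic river

river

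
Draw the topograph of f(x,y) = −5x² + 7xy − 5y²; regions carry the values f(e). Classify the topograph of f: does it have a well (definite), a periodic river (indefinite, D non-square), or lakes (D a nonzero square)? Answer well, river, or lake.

D = b²−4ac = 7² − 4·(-5)·(-5) = -51
D < 0 ⇒ definite ⇒ every region one sign ⇒ single well

well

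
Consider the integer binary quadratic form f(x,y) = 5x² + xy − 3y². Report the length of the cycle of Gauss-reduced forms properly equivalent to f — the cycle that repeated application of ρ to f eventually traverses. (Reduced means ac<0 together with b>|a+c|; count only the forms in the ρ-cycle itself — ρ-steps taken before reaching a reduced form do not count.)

D = 61, ⌊√D⌋ = 7
descent: ρ → (-3,5,3)  [lands on river]
river: ρ → (3,7,-1)
river: ρ → (-1,7,3)
river: ρ → (3,5,-3)
river: ρ → (-3,7,1)
river: ρ → (1,7,-3)
ρ-cycle length = 6 (tail of 1 descent step not counted)

6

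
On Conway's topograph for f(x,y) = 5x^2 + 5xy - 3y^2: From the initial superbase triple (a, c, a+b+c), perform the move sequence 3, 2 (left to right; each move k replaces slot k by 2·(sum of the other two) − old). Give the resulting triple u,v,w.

start (5,-3,7) = (f(1,0),f(0,1),f(1,1))
replace slot 3: 2·(5+(-3)) − 7 = -3 → (5,-3,-3)
replace slot 2: 2·(5+(-3)) − (-3) = 7 → (5,7,-3)

5,7,-3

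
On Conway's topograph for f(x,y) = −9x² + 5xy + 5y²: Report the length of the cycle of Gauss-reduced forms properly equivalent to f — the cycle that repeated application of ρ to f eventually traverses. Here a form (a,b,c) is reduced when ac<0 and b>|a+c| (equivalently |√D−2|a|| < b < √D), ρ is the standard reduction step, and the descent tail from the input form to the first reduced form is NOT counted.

D = 205, ⌊√D⌋ = 14
river: ρ → (5,5,-9)
river: ρ → (-9,13,1)
river: ρ → (1,13,-9)
river: ρ → (-9,5,5)
ρ-cycle length = 4 (tail of 0 descent steps not counted)

4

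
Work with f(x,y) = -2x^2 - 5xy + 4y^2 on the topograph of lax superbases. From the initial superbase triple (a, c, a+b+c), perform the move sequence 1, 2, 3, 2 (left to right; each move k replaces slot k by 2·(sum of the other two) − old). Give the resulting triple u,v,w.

start (-2,4,-3) = (f(1,0),f(0,1),f(1,1))
replace slot 1: 2·(4+(-3)) − (-2) = 4 → (4,4,-3)
replace slot 2: 2·(4+(-3)) − 4 = -2 → (4,-2,-3)
replace slot 3: 2·(4+(-2)) − (-3) = 7 → (4,-2,7)
replace slot 2: 2·(4+7) − (-2) = 24 → (4,24,7)

4,24,7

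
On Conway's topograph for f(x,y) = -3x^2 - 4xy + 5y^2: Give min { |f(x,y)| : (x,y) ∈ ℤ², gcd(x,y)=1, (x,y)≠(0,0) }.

descent: ρ → (5,4,-3)  [lands on river]
river: ρ → (-3,8,1)
river: ρ → (1,8,-3)
river: ρ → (-3,4,5)
river: ρ → (5,6,-2)
river: ρ → (-2,6,5)
closes: descent 1, river 6
min |a| on river = 1

1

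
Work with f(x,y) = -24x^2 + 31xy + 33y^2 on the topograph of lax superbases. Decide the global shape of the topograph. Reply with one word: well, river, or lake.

D = b²−4ac = 31² − 4·(-24)·33 = 4129
D > 0 non-square ⇒ indefinite ⇒ periodic river

river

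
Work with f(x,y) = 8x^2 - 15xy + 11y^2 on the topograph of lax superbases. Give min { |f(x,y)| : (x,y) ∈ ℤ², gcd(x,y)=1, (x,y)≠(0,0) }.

translate: b→1 (≡-15 mod 16), so (8,-15,11)→(8,1,4)
flip: (8,1,4)→(4,-1,8)
reduced (well bottom): (4,-1,8) with a≤c, −a<b≤a
well minimum = a = 4

4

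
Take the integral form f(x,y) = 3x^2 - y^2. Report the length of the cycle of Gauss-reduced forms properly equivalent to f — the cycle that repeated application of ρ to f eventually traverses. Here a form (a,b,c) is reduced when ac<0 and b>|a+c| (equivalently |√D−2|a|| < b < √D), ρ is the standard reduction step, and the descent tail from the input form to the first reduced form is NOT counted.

D = 12, ⌊√D⌋ = 3
descent: ρ → (-1,2,2)  [lands on river]
river: ρ → (2,2,-1)
ρ-cycle length = 2 (tail of 1 descent step not counted)

2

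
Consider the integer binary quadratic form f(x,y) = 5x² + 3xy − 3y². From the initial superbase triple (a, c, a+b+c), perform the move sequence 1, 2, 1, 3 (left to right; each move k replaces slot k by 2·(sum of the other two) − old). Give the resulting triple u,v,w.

start (5,-3,5) = (f(1,0),f(0,1),f(1,1))
replace slot 1: 2·((-3)+5) − 5 = -1 → (-1,-3,5)
replace slot 2: 2·((-1)+5) − (-3) = 11 → (-1,11,5)
replace slot 1: 2·(11+5) − (-1) = 33 → (33,11,5)
replace slot 3: 2·(33+11) − 5 = 83 → (33,11,83)

33,11,83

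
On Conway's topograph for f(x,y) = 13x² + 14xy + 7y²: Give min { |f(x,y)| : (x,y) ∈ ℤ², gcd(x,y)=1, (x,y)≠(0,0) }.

translate: b→-12 (≡14 mod 26), so (13,14,7)→(13,-12,6)
flip: (13,-12,6)→(6,12,13)
translate: b→0 (≡12 mod 12), so (6,12,13)→(6,0,7)
reduced (well bottom): (6,0,7) with a≤c, −a<b≤a
well minimum = a = 6

6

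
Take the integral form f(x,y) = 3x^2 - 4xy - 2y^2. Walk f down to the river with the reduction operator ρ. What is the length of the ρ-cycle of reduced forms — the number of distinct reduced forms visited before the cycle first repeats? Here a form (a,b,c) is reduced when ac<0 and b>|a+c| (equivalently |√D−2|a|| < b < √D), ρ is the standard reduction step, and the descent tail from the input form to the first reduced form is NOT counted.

D = 40, ⌊√D⌋ = 6
descent: ρ → (-2,4,3)  [lands on river]
river: ρ → (3,2,-3)
river: ρ → (-3,4,2)
river: ρ → (2,4,-3)
river: ρ → (-3,2,3)
river: ρ → (3,4,-2)
ρ-cycle length = 6 (tail of 1 descent step not counted)

6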